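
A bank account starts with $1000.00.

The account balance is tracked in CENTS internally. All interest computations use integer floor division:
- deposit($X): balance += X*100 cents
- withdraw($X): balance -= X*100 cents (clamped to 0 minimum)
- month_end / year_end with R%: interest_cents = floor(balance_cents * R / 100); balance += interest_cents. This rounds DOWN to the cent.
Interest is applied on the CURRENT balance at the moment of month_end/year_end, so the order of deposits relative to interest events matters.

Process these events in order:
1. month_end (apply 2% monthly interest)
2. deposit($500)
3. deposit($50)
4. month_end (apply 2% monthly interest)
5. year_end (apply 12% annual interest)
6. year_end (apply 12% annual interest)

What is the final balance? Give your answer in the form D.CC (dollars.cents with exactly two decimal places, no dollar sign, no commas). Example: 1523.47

After 1 (month_end (apply 2% monthly interest)): balance=$1020.00 total_interest=$20.00
After 2 (deposit($500)): balance=$1520.00 total_interest=$20.00
After 3 (deposit($50)): balance=$1570.00 total_interest=$20.00
After 4 (month_end (apply 2% monthly interest)): balance=$1601.40 total_interest=$51.40
After 5 (year_end (apply 12% annual interest)): balance=$1793.56 total_interest=$243.56
After 6 (year_end (apply 12% annual interest)): balance=$2008.78 total_interest=$458.78

Answer: 2008.78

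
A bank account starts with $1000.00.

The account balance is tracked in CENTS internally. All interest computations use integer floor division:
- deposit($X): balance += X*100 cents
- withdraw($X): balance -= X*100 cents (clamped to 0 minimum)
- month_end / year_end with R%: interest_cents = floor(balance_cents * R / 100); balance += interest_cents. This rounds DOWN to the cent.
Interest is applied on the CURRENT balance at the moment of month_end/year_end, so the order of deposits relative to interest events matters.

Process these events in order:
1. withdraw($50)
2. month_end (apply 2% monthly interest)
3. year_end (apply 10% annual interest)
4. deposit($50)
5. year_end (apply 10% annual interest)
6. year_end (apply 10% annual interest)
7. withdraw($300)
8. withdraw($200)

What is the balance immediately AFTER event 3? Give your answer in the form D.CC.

After 1 (withdraw($50)): balance=$950.00 total_interest=$0.00
After 2 (month_end (apply 2% monthly interest)): balance=$969.00 total_interest=$19.00
After 3 (year_end (apply 10% annual interest)): balance=$1065.90 total_interest=$115.90

Answer: 1065.90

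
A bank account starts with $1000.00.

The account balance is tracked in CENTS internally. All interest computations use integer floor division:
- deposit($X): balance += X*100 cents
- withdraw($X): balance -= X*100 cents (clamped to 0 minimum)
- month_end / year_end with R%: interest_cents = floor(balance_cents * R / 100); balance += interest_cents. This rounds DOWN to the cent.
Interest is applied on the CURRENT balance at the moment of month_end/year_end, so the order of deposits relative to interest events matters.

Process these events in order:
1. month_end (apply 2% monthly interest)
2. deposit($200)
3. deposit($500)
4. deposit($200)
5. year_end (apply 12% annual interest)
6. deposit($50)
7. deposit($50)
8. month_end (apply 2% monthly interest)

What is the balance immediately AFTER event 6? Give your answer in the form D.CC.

After 1 (month_end (apply 2% monthly interest)): balance=$1020.00 total_interest=$20.00
After 2 (deposit($200)): balance=$1220.00 total_interest=$20.00
After 3 (deposit($500)): balance=$1720.00 total_interest=$20.00
After 4 (deposit($200)): balance=$1920.00 total_interest=$20.00
After 5 (year_end (apply 12% annual interest)): balance=$2150.40 total_interest=$250.40
After 6 (deposit($50)): balance=$2200.40 total_interest=$250.40

Answer: 2200.40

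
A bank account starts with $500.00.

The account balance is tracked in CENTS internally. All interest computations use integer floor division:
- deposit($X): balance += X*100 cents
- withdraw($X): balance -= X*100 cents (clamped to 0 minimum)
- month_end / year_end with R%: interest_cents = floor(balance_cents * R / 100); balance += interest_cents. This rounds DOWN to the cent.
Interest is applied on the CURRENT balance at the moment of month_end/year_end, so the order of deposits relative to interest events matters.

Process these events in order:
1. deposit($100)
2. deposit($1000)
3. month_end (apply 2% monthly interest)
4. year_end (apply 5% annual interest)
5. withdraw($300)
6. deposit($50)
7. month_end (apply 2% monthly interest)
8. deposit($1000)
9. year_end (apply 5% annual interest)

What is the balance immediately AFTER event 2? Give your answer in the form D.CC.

Answer: 1600.00

Derivation:
After 1 (deposit($100)): balance=$600.00 total_interest=$0.00
After 2 (deposit($1000)): balance=$1600.00 total_interest=$0.00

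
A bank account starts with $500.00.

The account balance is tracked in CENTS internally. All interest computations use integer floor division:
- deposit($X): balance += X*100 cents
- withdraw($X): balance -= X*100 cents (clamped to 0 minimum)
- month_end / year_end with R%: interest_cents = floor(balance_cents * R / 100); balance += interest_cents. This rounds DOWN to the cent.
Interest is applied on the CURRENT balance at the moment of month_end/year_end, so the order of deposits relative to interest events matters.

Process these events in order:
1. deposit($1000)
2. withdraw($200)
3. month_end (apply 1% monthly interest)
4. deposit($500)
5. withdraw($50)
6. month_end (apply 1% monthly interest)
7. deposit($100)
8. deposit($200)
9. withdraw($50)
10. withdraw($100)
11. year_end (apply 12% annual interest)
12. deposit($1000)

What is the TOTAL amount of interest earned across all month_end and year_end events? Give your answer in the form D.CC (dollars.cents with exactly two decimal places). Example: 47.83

Answer: 262.30

Derivation:
After 1 (deposit($1000)): balance=$1500.00 total_interest=$0.00
After 2 (withdraw($200)): balance=$1300.00 total_interest=$0.00
After 3 (month_end (apply 1% monthly interest)): balance=$1313.00 total_interest=$13.00
After 4 (deposit($500)): balance=$1813.00 total_interest=$13.00
After 5 (withdraw($50)): balance=$1763.00 total_interest=$13.00
After 6 (month_end (apply 1% monthly interest)): balance=$1780.63 total_interest=$30.63
After 7 (deposit($100)): balance=$1880.63 total_interest=$30.63
After 8 (deposit($200)): balance=$2080.63 total_interest=$30.63
After 9 (withdraw($50)): balance=$2030.63 total_interest=$30.63
After 10 (withdraw($100)): balance=$1930.63 total_interest=$30.63
After 11 (year_end (apply 12% annual interest)): balance=$2162.30 total_interest=$262.30
After 12 (deposit($1000)): balance=$3162.30 total_interest=$262.30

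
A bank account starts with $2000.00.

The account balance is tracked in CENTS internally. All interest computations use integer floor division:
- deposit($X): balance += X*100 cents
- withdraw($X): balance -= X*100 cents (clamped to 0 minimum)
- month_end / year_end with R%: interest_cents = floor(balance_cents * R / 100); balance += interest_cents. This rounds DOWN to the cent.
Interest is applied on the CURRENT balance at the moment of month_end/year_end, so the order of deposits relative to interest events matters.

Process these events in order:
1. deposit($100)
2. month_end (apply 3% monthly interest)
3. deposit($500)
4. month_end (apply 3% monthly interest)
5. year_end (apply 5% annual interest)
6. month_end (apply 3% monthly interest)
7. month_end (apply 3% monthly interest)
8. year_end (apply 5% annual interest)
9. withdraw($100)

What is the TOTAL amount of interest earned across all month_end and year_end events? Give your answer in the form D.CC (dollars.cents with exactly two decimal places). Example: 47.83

Answer: 608.19

Derivation:
After 1 (deposit($100)): balance=$2100.00 total_interest=$0.00
After 2 (month_end (apply 3% monthly interest)): balance=$2163.00 total_interest=$63.00
After 3 (deposit($500)): balance=$2663.00 total_interest=$63.00
After 4 (month_end (apply 3% monthly interest)): balance=$2742.89 total_interest=$142.89
After 5 (year_end (apply 5% annual interest)): balance=$2880.03 total_interest=$280.03
After 6 (month_end (apply 3% monthly interest)): balance=$2966.43 total_interest=$366.43
After 7 (month_end (apply 3% monthly interest)): balance=$3055.42 total_interest=$455.42
After 8 (year_end (apply 5% annual interest)): balance=$3208.19 total_interest=$608.19
After 9 (withdraw($100)): balance=$3108.19 total_interest=$608.19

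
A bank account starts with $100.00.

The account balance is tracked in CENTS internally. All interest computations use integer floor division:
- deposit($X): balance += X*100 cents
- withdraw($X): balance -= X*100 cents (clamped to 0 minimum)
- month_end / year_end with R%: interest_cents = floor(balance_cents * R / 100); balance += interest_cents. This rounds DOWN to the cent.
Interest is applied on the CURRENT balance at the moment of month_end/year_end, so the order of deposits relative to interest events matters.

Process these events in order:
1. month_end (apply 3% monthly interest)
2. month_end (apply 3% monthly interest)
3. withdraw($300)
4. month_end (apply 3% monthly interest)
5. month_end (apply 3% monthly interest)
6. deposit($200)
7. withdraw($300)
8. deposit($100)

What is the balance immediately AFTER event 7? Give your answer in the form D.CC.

After 1 (month_end (apply 3% monthly interest)): balance=$103.00 total_interest=$3.00
After 2 (month_end (apply 3% monthly interest)): balance=$106.09 total_interest=$6.09
After 3 (withdraw($300)): balance=$0.00 total_interest=$6.09
After 4 (month_end (apply 3% monthly interest)): balance=$0.00 total_interest=$6.09
After 5 (month_end (apply 3% monthly interest)): balance=$0.00 total_interest=$6.09
After 6 (deposit($200)): balance=$200.00 total_interest=$6.09
After 7 (withdraw($300)): balance=$0.00 total_interest=$6.09

Answer: 0.00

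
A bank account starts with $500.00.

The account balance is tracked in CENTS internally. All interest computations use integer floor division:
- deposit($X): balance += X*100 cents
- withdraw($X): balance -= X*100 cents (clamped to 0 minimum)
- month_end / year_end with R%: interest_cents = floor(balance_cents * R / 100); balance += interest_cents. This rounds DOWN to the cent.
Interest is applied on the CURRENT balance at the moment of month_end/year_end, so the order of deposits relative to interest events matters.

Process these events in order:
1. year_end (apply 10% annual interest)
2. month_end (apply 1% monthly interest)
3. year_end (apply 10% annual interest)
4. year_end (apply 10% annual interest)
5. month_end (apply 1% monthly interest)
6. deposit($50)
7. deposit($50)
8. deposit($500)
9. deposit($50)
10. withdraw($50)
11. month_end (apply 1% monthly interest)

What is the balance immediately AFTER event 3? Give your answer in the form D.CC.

After 1 (year_end (apply 10% annual interest)): balance=$550.00 total_interest=$50.00
After 2 (month_end (apply 1% monthly interest)): balance=$555.50 total_interest=$55.50
After 3 (year_end (apply 10% annual interest)): balance=$611.05 total_interest=$111.05

Answer: 611.05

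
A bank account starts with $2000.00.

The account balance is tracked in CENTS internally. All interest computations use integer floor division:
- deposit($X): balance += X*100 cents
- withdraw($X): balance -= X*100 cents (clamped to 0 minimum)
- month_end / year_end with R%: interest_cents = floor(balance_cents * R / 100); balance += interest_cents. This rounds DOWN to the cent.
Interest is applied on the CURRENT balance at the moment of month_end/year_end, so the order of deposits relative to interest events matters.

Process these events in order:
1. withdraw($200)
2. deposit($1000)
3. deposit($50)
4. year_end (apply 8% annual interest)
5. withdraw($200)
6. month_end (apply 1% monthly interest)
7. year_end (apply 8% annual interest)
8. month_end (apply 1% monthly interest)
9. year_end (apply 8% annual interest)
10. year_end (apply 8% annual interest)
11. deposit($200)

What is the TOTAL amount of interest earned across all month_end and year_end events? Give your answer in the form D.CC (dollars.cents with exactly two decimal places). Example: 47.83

After 1 (withdraw($200)): balance=$1800.00 total_interest=$0.00
After 2 (deposit($1000)): balance=$2800.00 total_interest=$0.00
After 3 (deposit($50)): balance=$2850.00 total_interest=$0.00
After 4 (year_end (apply 8% annual interest)): balance=$3078.00 total_interest=$228.00
After 5 (withdraw($200)): balance=$2878.00 total_interest=$228.00
After 6 (month_end (apply 1% monthly interest)): balance=$2906.78 total_interest=$256.78
After 7 (year_end (apply 8% annual interest)): balance=$3139.32 total_interest=$489.32
After 8 (month_end (apply 1% monthly interest)): balance=$3170.71 total_interest=$520.71
After 9 (year_end (apply 8% annual interest)): balance=$3424.36 total_interest=$774.36
After 10 (year_end (apply 8% annual interest)): balance=$3698.30 total_interest=$1048.30
After 11 (deposit($200)): balance=$3898.30 total_interest=$1048.30

Answer: 1048.30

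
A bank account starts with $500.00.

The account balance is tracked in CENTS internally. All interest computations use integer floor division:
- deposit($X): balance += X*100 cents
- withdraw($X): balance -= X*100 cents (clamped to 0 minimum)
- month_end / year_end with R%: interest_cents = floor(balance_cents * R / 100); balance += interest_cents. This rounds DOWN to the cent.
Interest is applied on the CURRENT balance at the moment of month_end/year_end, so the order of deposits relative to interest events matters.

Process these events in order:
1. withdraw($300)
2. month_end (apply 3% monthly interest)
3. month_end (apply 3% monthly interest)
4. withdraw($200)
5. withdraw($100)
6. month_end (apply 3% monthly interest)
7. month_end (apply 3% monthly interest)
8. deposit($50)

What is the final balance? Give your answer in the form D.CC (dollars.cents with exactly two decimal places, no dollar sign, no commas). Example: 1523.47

After 1 (withdraw($300)): balance=$200.00 total_interest=$0.00
After 2 (month_end (apply 3% monthly interest)): balance=$206.00 total_interest=$6.00
After 3 (month_end (apply 3% monthly interest)): balance=$212.18 total_interest=$12.18
After 4 (withdraw($200)): balance=$12.18 total_interest=$12.18
After 5 (withdraw($100)): balance=$0.00 total_interest=$12.18
After 6 (month_end (apply 3% monthly interest)): balance=$0.00 total_interest=$12.18
After 7 (month_end (apply 3% monthly interest)): balance=$0.00 total_interest=$12.18
After 8 (deposit($50)): balance=$50.00 total_interest=$12.18

Answer: 50.00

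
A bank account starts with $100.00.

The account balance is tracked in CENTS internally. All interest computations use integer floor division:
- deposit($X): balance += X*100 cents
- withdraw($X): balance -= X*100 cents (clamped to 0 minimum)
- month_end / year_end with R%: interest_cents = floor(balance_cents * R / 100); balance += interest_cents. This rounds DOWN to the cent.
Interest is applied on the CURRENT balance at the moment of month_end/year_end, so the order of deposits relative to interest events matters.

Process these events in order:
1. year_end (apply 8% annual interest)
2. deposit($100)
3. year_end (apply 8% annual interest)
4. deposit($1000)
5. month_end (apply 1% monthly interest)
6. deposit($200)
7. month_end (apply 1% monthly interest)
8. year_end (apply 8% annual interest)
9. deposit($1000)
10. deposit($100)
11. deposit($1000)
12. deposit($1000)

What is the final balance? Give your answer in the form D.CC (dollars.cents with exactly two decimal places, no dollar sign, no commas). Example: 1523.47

Answer: 4667.33

Derivation:
After 1 (year_end (apply 8% annual interest)): balance=$108.00 total_interest=$8.00
After 2 (deposit($100)): balance=$208.00 total_interest=$8.00
After 3 (year_end (apply 8% annual interest)): balance=$224.64 total_interest=$24.64
After 4 (deposit($1000)): balance=$1224.64 total_interest=$24.64
After 5 (month_end (apply 1% monthly interest)): balance=$1236.88 total_interest=$36.88
After 6 (deposit($200)): balance=$1436.88 total_interest=$36.88
After 7 (month_end (apply 1% monthly interest)): balance=$1451.24 total_interest=$51.24
After 8 (year_end (apply 8% annual interest)): balance=$1567.33 total_interest=$167.33
After 9 (deposit($1000)): balance=$2567.33 total_interest=$167.33
After 10 (deposit($100)): balance=$2667.33 total_interest=$167.33
After 11 (deposit($1000)): balance=$3667.33 total_interest=$167.33
After 12 (deposit($1000)): balance=$4667.33 total_interest=$167.33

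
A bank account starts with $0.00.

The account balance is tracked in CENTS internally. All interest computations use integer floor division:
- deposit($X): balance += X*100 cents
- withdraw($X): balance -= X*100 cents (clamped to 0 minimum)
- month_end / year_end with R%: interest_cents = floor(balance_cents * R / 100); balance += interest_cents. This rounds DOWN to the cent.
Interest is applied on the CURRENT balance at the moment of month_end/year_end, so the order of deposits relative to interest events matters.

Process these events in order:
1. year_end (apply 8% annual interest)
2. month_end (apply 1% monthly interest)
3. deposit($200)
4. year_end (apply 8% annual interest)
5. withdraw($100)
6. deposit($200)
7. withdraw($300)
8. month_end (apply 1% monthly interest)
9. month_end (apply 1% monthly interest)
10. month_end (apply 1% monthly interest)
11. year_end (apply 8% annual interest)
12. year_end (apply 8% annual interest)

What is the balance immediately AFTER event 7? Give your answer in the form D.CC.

After 1 (year_end (apply 8% annual interest)): balance=$0.00 total_interest=$0.00
After 2 (month_end (apply 1% monthly interest)): balance=$0.00 total_interest=$0.00
After 3 (deposit($200)): balance=$200.00 total_interest=$0.00
After 4 (year_end (apply 8% annual interest)): balance=$216.00 total_interest=$16.00
After 5 (withdraw($100)): balance=$116.00 total_interest=$16.00
After 6 (deposit($200)): balance=$316.00 total_interest=$16.00
After 7 (withdraw($300)): balance=$16.00 total_interest=$16.00

Answer: 16.00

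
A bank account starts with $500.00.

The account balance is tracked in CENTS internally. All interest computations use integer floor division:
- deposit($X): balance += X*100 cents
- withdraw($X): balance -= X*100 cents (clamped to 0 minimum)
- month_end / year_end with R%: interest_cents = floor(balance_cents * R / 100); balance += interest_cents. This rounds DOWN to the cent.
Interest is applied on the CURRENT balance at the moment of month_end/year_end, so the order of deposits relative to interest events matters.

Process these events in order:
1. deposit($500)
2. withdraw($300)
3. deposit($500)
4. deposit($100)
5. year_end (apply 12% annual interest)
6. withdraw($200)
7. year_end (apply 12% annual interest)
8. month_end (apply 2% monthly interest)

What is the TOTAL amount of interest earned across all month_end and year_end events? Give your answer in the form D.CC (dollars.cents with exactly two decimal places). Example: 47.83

Answer: 334.85

Derivation:
After 1 (deposit($500)): balance=$1000.00 total_interest=$0.00
After 2 (withdraw($300)): balance=$700.00 total_interest=$0.00
After 3 (deposit($500)): balance=$1200.00 total_interest=$0.00
After 4 (deposit($100)): balance=$1300.00 total_interest=$0.00
After 5 (year_end (apply 12% annual interest)): balance=$1456.00 total_interest=$156.00
After 6 (withdraw($200)): balance=$1256.00 total_interest=$156.00
After 7 (year_end (apply 12% annual interest)): balance=$1406.72 total_interest=$306.72
After 8 (month_end (apply 2% monthly interest)): balance=$1434.85 total_interest=$334.85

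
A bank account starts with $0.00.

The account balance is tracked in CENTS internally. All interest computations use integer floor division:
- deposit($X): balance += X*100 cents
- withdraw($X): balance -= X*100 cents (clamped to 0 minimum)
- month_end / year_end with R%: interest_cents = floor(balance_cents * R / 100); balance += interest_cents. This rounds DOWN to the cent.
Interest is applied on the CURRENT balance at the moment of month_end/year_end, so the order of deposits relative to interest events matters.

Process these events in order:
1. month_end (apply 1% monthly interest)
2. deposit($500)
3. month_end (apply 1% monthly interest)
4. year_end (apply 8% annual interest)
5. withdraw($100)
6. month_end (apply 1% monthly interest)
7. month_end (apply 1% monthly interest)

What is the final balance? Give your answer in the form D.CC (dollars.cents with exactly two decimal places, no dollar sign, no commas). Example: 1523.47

Answer: 454.34

Derivation:
After 1 (month_end (apply 1% monthly interest)): balance=$0.00 total_interest=$0.00
After 2 (deposit($500)): balance=$500.00 total_interest=$0.00
After 3 (month_end (apply 1% monthly interest)): balance=$505.00 total_interest=$5.00
After 4 (year_end (apply 8% annual interest)): balance=$545.40 total_interest=$45.40
After 5 (withdraw($100)): balance=$445.40 total_interest=$45.40
After 6 (month_end (apply 1% monthly interest)): balance=$449.85 total_interest=$49.85
After 7 (month_end (apply 1% monthly interest)): balance=$454.34 total_interest=$54.34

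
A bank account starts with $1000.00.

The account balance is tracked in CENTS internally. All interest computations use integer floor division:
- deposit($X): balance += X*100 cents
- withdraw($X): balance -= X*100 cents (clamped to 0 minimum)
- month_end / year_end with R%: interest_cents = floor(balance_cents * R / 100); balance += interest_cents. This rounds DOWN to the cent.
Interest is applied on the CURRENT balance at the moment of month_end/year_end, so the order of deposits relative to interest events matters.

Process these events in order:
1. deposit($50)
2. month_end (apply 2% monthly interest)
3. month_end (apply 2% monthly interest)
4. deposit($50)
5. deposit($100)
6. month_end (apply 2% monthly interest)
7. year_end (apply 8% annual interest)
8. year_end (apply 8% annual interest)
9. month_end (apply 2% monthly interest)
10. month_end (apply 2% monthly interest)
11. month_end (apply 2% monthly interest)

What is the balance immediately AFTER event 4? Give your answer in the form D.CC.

Answer: 1142.42

Derivation:
After 1 (deposit($50)): balance=$1050.00 total_interest=$0.00
After 2 (month_end (apply 2% monthly interest)): balance=$1071.00 total_interest=$21.00
After 3 (month_end (apply 2% monthly interest)): balance=$1092.42 total_interest=$42.42
After 4 (deposit($50)): balance=$1142.42 total_interest=$42.42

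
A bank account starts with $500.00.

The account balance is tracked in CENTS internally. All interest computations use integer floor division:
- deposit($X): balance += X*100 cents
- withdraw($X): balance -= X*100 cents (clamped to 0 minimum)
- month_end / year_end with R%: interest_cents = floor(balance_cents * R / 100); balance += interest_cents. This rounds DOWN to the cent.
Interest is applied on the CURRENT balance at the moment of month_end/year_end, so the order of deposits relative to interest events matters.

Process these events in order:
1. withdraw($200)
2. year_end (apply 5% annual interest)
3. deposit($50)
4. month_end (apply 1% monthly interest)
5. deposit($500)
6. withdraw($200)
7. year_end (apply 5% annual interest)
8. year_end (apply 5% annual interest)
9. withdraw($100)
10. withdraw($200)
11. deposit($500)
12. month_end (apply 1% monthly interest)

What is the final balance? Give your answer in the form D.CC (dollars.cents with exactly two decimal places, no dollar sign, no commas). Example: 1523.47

Answer: 946.55

Derivation:
After 1 (withdraw($200)): balance=$300.00 total_interest=$0.00
After 2 (year_end (apply 5% annual interest)): balance=$315.00 total_interest=$15.00
After 3 (deposit($50)): balance=$365.00 total_interest=$15.00
After 4 (month_end (apply 1% monthly interest)): balance=$368.65 total_interest=$18.65
After 5 (deposit($500)): balance=$868.65 total_interest=$18.65
After 6 (withdraw($200)): balance=$668.65 total_interest=$18.65
After 7 (year_end (apply 5% annual interest)): balance=$702.08 total_interest=$52.08
After 8 (year_end (apply 5% annual interest)): balance=$737.18 total_interest=$87.18
After 9 (withdraw($100)): balance=$637.18 total_interest=$87.18
After 10 (withdraw($200)): balance=$437.18 total_interest=$87.18
After 11 (deposit($500)): balance=$937.18 total_interest=$87.18
After 12 (month_end (apply 1% monthly interest)): balance=$946.55 total_interest=$96.55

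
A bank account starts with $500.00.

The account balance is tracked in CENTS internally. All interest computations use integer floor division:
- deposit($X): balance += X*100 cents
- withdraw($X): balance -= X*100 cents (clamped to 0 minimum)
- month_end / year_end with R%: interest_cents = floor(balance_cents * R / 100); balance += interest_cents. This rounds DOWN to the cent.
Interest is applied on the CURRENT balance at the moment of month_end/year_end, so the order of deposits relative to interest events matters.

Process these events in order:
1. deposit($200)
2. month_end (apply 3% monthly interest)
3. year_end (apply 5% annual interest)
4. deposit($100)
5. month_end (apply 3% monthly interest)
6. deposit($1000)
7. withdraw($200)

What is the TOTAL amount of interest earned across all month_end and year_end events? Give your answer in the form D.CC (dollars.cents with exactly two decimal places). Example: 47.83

Answer: 82.76

Derivation:
After 1 (deposit($200)): balance=$700.00 total_interest=$0.00
After 2 (month_end (apply 3% monthly interest)): balance=$721.00 total_interest=$21.00
After 3 (year_end (apply 5% annual interest)): balance=$757.05 total_interest=$57.05
After 4 (deposit($100)): balance=$857.05 total_interest=$57.05
After 5 (month_end (apply 3% monthly interest)): balance=$882.76 total_interest=$82.76
After 6 (deposit($1000)): balance=$1882.76 total_interest=$82.76
After 7 (withdraw($200)): balance=$1682.76 total_interest=$82.76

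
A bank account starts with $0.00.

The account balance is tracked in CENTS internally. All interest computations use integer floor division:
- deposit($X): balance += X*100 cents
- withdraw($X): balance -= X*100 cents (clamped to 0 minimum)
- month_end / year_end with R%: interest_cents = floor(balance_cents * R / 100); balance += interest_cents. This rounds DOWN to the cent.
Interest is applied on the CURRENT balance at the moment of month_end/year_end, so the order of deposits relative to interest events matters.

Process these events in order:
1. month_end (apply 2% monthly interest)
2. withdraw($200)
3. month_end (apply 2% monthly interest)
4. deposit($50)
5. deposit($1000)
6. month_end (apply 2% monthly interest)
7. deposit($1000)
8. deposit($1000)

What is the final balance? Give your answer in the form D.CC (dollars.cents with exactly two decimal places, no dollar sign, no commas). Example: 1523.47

Answer: 3071.00

Derivation:
After 1 (month_end (apply 2% monthly interest)): balance=$0.00 total_interest=$0.00
After 2 (withdraw($200)): balance=$0.00 total_interest=$0.00
After 3 (month_end (apply 2% monthly interest)): balance=$0.00 total_interest=$0.00
After 4 (deposit($50)): balance=$50.00 total_interest=$0.00
After 5 (deposit($1000)): balance=$1050.00 total_interest=$0.00
After 6 (month_end (apply 2% monthly interest)): balance=$1071.00 total_interest=$21.00
After 7 (deposit($1000)): balance=$2071.00 total_interest=$21.00
After 8 (deposit($1000)): balance=$3071.00 total_interest=$21.00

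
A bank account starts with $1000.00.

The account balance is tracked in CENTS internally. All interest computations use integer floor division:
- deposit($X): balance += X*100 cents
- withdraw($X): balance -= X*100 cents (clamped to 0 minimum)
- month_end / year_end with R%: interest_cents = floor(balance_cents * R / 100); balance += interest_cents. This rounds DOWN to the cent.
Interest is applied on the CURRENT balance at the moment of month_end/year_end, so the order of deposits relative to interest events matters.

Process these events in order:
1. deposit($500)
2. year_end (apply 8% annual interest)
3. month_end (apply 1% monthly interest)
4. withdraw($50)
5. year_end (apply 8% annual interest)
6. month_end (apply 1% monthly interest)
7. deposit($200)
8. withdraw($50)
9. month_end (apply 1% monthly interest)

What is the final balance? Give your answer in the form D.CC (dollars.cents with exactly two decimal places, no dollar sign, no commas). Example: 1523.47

Answer: 1899.02

Derivation:
After 1 (deposit($500)): balance=$1500.00 total_interest=$0.00
After 2 (year_end (apply 8% annual interest)): balance=$1620.00 total_interest=$120.00
After 3 (month_end (apply 1% monthly interest)): balance=$1636.20 total_interest=$136.20
After 4 (withdraw($50)): balance=$1586.20 total_interest=$136.20
After 5 (year_end (apply 8% annual interest)): balance=$1713.09 total_interest=$263.09
After 6 (month_end (apply 1% monthly interest)): balance=$1730.22 total_interest=$280.22
After 7 (deposit($200)): balance=$1930.22 total_interest=$280.22
After 8 (withdraw($50)): balance=$1880.22 total_interest=$280.22
After 9 (month_end (apply 1% monthly interest)): balance=$1899.02 total_interest=$299.02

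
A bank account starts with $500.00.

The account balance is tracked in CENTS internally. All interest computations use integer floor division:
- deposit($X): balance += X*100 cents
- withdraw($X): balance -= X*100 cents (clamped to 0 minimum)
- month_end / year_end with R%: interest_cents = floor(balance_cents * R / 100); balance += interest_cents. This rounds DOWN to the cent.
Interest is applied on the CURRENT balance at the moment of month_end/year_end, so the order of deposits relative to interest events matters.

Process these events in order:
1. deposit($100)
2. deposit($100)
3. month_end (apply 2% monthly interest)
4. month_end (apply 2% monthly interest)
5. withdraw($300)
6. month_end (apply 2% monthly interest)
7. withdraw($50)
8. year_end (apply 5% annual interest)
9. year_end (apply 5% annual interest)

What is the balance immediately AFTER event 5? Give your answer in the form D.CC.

Answer: 428.28

Derivation:
After 1 (deposit($100)): balance=$600.00 total_interest=$0.00
After 2 (deposit($100)): balance=$700.00 total_interest=$0.00
After 3 (month_end (apply 2% monthly interest)): balance=$714.00 total_interest=$14.00
After 4 (month_end (apply 2% monthly interest)): balance=$728.28 total_interest=$28.28
After 5 (withdraw($300)): balance=$428.28 total_interest=$28.28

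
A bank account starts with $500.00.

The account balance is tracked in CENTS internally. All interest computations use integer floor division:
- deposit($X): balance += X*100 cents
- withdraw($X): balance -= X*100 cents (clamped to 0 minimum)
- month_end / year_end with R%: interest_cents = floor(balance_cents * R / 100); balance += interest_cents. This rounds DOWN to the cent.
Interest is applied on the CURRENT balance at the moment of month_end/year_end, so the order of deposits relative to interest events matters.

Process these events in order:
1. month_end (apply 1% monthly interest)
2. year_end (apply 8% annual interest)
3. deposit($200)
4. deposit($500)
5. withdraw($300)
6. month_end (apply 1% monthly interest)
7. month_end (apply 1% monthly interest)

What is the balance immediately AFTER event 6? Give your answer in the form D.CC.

After 1 (month_end (apply 1% monthly interest)): balance=$505.00 total_interest=$5.00
After 2 (year_end (apply 8% annual interest)): balance=$545.40 total_interest=$45.40
After 3 (deposit($200)): balance=$745.40 total_interest=$45.40
After 4 (deposit($500)): balance=$1245.40 total_interest=$45.40
After 5 (withdraw($300)): balance=$945.40 total_interest=$45.40
After 6 (month_end (apply 1% monthly interest)): balance=$954.85 total_interest=$54.85

Answer: 954.85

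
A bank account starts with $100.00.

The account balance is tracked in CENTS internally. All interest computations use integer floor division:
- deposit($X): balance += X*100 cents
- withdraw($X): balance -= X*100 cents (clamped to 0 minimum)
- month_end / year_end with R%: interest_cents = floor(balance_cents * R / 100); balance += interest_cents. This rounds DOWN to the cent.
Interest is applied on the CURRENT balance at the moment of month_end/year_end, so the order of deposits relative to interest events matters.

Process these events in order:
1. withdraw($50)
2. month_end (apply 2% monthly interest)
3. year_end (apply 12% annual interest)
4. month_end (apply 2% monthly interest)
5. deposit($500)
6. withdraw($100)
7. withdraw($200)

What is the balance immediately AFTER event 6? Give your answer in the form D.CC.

After 1 (withdraw($50)): balance=$50.00 total_interest=$0.00
After 2 (month_end (apply 2% monthly interest)): balance=$51.00 total_interest=$1.00
After 3 (year_end (apply 12% annual interest)): balance=$57.12 total_interest=$7.12
After 4 (month_end (apply 2% monthly interest)): balance=$58.26 total_interest=$8.26
After 5 (deposit($500)): balance=$558.26 total_interest=$8.26
After 6 (withdraw($100)): balance=$458.26 total_interest=$8.26

Answer: 458.26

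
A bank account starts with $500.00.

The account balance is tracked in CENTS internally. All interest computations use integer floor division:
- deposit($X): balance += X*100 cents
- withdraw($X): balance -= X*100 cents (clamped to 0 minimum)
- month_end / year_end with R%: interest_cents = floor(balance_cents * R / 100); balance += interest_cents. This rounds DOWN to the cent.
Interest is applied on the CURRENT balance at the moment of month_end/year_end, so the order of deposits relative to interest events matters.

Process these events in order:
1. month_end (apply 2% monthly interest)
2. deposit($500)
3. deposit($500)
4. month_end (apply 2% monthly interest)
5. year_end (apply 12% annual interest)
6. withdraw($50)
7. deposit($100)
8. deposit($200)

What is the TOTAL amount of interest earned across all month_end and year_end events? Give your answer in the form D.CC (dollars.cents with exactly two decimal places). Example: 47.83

After 1 (month_end (apply 2% monthly interest)): balance=$510.00 total_interest=$10.00
After 2 (deposit($500)): balance=$1010.00 total_interest=$10.00
After 3 (deposit($500)): balance=$1510.00 total_interest=$10.00
After 4 (month_end (apply 2% monthly interest)): balance=$1540.20 total_interest=$40.20
After 5 (year_end (apply 12% annual interest)): balance=$1725.02 total_interest=$225.02
After 6 (withdraw($50)): balance=$1675.02 total_interest=$225.02
After 7 (deposit($100)): balance=$1775.02 total_interest=$225.02
After 8 (deposit($200)): balance=$1975.02 total_interest=$225.02

Answer: 225.02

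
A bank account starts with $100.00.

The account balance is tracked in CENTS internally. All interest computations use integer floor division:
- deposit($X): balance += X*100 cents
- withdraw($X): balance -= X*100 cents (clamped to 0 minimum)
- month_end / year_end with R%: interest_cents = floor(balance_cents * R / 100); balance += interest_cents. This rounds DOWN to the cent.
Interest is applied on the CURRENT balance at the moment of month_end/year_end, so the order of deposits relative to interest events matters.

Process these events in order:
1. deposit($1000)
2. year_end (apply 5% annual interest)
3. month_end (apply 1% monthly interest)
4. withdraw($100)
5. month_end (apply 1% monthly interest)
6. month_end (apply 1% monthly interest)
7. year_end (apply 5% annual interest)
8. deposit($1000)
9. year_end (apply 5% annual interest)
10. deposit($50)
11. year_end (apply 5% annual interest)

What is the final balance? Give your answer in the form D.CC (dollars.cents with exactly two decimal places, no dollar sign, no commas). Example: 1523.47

After 1 (deposit($1000)): balance=$1100.00 total_interest=$0.00
After 2 (year_end (apply 5% annual interest)): balance=$1155.00 total_interest=$55.00
After 3 (month_end (apply 1% monthly interest)): balance=$1166.55 total_interest=$66.55
After 4 (withdraw($100)): balance=$1066.55 total_interest=$66.55
After 5 (month_end (apply 1% monthly interest)): balance=$1077.21 total_interest=$77.21
After 6 (month_end (apply 1% monthly interest)): balance=$1087.98 total_interest=$87.98
After 7 (year_end (apply 5% annual interest)): balance=$1142.37 total_interest=$142.37
After 8 (deposit($1000)): balance=$2142.37 total_interest=$142.37
After 9 (year_end (apply 5% annual interest)): balance=$2249.48 total_interest=$249.48
After 10 (deposit($50)): balance=$2299.48 total_interest=$249.48
After 11 (year_end (apply 5% annual interest)): balance=$2414.45 total_interest=$364.45

Answer: 2414.45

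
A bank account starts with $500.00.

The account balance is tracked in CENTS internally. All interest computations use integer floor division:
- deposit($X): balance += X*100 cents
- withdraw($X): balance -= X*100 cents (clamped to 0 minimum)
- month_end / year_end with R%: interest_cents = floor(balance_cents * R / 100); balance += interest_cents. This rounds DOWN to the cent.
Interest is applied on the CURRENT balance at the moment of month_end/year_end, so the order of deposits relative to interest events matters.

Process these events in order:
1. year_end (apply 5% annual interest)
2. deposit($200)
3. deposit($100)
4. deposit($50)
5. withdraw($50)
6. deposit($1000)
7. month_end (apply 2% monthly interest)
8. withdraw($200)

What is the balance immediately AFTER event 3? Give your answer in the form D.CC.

After 1 (year_end (apply 5% annual interest)): balance=$525.00 total_interest=$25.00
After 2 (deposit($200)): balance=$725.00 total_interest=$25.00
After 3 (deposit($100)): balance=$825.00 total_interest=$25.00

Answer: 825.00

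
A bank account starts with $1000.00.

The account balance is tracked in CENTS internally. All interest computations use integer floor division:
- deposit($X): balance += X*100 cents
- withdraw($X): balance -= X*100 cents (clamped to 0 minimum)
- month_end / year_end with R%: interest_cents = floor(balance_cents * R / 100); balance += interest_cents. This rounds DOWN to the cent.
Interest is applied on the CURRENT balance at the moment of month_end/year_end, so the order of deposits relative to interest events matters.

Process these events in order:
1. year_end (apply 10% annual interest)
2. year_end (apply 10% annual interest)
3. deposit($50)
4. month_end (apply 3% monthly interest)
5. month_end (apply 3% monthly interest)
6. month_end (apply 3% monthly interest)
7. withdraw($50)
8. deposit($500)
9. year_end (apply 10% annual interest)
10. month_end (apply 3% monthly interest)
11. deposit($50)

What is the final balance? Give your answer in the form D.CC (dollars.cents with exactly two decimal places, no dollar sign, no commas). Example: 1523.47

Answer: 2119.79

Derivation:
After 1 (year_end (apply 10% annual interest)): balance=$1100.00 total_interest=$100.00
After 2 (year_end (apply 10% annual interest)): balance=$1210.00 total_interest=$210.00
After 3 (deposit($50)): balance=$1260.00 total_interest=$210.00
After 4 (month_end (apply 3% monthly interest)): balance=$1297.80 total_interest=$247.80
After 5 (month_end (apply 3% monthly interest)): balance=$1336.73 total_interest=$286.73
After 6 (month_end (apply 3% monthly interest)): balance=$1376.83 total_interest=$326.83
After 7 (withdraw($50)): balance=$1326.83 total_interest=$326.83
After 8 (deposit($500)): balance=$1826.83 total_interest=$326.83
After 9 (year_end (apply 10% annual interest)): balance=$2009.51 total_interest=$509.51
After 10 (month_end (apply 3% monthly interest)): balance=$2069.79 total_interest=$569.79
After 11 (deposit($50)): balance=$2119.79 total_interest=$569.79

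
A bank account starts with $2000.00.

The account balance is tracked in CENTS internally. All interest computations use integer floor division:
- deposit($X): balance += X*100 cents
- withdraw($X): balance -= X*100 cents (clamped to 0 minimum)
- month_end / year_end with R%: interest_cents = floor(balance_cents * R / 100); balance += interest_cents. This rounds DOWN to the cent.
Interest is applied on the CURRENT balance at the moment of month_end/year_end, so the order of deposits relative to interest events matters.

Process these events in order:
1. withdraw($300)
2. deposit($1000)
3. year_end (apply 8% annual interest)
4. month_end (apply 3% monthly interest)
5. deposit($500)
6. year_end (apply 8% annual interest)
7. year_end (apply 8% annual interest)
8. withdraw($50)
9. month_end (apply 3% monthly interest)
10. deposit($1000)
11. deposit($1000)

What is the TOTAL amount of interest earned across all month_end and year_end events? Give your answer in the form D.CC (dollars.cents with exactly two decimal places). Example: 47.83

Answer: 1007.54

Derivation:
After 1 (withdraw($300)): balance=$1700.00 total_interest=$0.00
After 2 (deposit($1000)): balance=$2700.00 total_interest=$0.00
After 3 (year_end (apply 8% annual interest)): balance=$2916.00 total_interest=$216.00
After 4 (month_end (apply 3% monthly interest)): balance=$3003.48 total_interest=$303.48
After 5 (deposit($500)): balance=$3503.48 total_interest=$303.48
After 6 (year_end (apply 8% annual interest)): balance=$3783.75 total_interest=$583.75
After 7 (year_end (apply 8% annual interest)): balance=$4086.45 total_interest=$886.45
After 8 (withdraw($50)): balance=$4036.45 total_interest=$886.45
After 9 (month_end (apply 3% monthly interest)): balance=$4157.54 total_interest=$1007.54
After 10 (deposit($1000)): balance=$5157.54 total_interest=$1007.54
After 11 (deposit($1000)): balance=$6157.54 total_interest=$1007.54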